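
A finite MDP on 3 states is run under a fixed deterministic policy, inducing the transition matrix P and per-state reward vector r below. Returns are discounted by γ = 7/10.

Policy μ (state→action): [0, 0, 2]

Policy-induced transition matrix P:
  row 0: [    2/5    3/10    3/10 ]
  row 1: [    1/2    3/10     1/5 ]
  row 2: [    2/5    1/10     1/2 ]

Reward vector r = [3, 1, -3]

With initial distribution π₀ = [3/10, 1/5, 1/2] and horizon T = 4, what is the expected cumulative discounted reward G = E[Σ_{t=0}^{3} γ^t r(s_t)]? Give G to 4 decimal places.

G = 0.1821

t=0: π = [0.3000, 0.2000, 0.5000], E[r] = -0.4000, γ^t·E[r] = -0.400000, running G = -0.400000
t=1: π = [0.4200, 0.2000, 0.3800], E[r] = 0.3200, γ^t·E[r] = 0.224000, running G = -0.176000
t=2: π = [0.4200, 0.2240, 0.3560], E[r] = 0.4160, γ^t·E[r] = 0.203840, running G = 0.027840
t=3: π = [0.4224, 0.2288, 0.3488], E[r] = 0.4496, γ^t·E[r] = 0.154213, running G = 0.182053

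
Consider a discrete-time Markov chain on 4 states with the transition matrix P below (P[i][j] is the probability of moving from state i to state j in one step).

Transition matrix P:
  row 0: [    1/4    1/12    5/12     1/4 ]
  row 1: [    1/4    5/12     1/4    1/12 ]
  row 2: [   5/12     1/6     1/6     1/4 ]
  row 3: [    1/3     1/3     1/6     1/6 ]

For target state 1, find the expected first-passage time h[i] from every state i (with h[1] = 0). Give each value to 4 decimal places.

h = [6.0622, 0.0000, 5.6580, 4.7565]

First-step conditioning: h[1] = 0; for i ≠ 1, h[i] = 1 + Σ_k P[i][k]·h[k].
  h[0] = 1 + 1/4·h[0] + 5/12·h[2] + 1/4·h[3]
  h[2] = 1 + 5/12·h[0] + 1/6·h[2] + 1/4·h[3]
  h[3] = 1 + 1/3·h[0] + 1/6·h[2] + 1/6·h[3]
Solving the 3×3 linear system over states ≠ 1 gives exactly h = [1170/193, 0, 1092/193, 918/193] (h[1] = 0 is the target).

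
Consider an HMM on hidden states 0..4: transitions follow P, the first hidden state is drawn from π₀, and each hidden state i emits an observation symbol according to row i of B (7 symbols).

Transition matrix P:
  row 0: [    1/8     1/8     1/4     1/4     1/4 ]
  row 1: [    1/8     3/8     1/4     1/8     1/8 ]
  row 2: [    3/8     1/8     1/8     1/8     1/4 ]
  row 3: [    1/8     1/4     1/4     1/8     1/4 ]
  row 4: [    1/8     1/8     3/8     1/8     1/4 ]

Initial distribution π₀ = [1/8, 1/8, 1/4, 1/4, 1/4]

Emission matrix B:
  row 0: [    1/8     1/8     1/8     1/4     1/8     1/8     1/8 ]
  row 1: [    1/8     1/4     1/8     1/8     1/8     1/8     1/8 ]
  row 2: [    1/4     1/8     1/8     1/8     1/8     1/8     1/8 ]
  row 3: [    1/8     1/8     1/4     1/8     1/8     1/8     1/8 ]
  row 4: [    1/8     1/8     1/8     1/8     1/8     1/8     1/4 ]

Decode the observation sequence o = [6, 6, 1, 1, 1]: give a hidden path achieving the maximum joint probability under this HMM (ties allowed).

t=0: δ = [1.562e-02, 1.562e-02, 3.125e-02, 3.125e-02, 6.250e-02]  (obs o_0=6)
t=1: δ = [1.465e-03, 9.766e-04, 2.930e-03, 9.766e-04, 3.906e-03]  ψ = [2, 3, 4, 4, 4]  (obs o_1=6)
t=2: δ = [1.373e-04, 1.221e-04, 1.831e-04, 6.104e-05, 1.221e-04]  ψ = [2, 4, 4, 4, 4]  (obs o_2=1)
t=3: δ = [8.583e-06, 1.144e-05, 5.722e-06, 4.292e-06, 5.722e-06]  ψ = [2, 1, 4, 0, 2]  (obs o_3=1)
t=4: δ = [2.682e-07, 1.073e-06, 3.576e-07, 2.682e-07, 2.682e-07]  ψ = [2, 1, 1, 0, 0]  (obs o_4=1)
backtrack: best end state = 1; path = [4, 4, 1, 1, 1]

path = [4, 4, 1, 1, 1]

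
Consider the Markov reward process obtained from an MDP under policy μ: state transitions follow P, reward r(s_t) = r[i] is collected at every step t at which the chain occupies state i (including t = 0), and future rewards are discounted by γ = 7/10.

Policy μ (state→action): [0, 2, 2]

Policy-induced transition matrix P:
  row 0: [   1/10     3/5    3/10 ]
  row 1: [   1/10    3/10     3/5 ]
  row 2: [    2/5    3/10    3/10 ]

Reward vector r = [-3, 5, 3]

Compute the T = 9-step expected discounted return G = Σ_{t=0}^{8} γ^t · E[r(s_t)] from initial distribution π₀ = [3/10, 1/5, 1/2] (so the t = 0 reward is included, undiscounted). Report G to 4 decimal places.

G = 6.8311

t=0: π = [0.3000, 0.2000, 0.5000], E[r] = 1.6000, γ^t·E[r] = 1.600000, running G = 1.600000
t=1: π = [0.2500, 0.3900, 0.3600], E[r] = 2.2800, γ^t·E[r] = 1.596000, running G = 3.196000
t=2: π = [0.2080, 0.3750, 0.4170], E[r] = 2.5020, γ^t·E[r] = 1.225980, running G = 4.421980
t=3: π = [0.2251, 0.3624, 0.4125], E[r] = 2.3742, γ^t·E[r] = 0.814351, running G = 5.236331
t=4: π = [0.2238, 0.3675, 0.4087], E[r] = 2.3926, γ^t·E[r] = 0.574454, running G = 5.810784
t=5: π = [0.2226, 0.3671, 0.4103], E[r] = 2.3986, γ^t·E[r] = 0.403125, running G = 6.213909
t=6: π = [0.2231, 0.3668, 0.4101], E[r] = 2.3951, γ^t·E[r] = 0.281782, running G = 6.495691
t=7: π = [0.2230, 0.3669, 0.4100], E[r] = 2.3956, γ^t·E[r] = 0.197288, running G = 6.692979
t=8: π = [0.2230, 0.3669, 0.4101], E[r] = 2.3958, γ^t·E[r] = 0.138111, running G = 6.831089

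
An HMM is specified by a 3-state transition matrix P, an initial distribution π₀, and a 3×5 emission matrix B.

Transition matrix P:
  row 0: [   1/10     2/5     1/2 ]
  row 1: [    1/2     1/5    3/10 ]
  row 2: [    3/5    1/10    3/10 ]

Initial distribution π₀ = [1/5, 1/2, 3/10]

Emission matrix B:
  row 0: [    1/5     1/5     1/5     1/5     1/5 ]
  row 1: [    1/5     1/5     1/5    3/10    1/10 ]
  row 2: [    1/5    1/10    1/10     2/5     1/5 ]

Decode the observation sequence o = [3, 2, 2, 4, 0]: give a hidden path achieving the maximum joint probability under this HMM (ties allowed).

t=0: δ = [4.000e-02, 1.500e-01, 1.200e-01]  (obs o_0=3)
t=1: δ = [1.500e-02, 6.000e-03, 4.500e-03]  ψ = [1, 1, 1]  (obs o_1=2)
t=2: δ = [6.000e-04, 1.200e-03, 7.500e-04]  ψ = [1, 0, 0]  (obs o_2=2)
t=3: δ = [1.200e-04, 2.400e-05, 7.200e-05]  ψ = [1, 0, 1]  (obs o_3=4)
t=4: δ = [8.640e-06, 9.600e-06, 1.200e-05]  ψ = [2, 0, 0]  (obs o_4=0)
backtrack: best end state = 2; path = [1, 0, 1, 0, 2]

path = [1, 0, 1, 0, 2]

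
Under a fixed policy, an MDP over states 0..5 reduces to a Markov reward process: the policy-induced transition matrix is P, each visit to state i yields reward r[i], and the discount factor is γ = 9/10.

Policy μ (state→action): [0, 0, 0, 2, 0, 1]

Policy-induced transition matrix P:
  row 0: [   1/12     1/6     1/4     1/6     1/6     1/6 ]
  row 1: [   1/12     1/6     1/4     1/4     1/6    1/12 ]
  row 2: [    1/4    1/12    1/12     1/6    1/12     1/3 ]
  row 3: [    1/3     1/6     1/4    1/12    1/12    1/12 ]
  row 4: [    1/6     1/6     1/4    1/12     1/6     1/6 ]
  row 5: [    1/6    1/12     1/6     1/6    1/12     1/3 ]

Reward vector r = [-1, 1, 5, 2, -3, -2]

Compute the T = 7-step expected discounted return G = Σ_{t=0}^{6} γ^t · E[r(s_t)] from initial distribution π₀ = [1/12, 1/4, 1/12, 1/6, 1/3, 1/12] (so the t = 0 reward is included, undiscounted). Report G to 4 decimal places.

G = 1.9402

t=0: π = [0.0833, 0.2500, 0.0833, 0.1667, 0.3333, 0.0833], E[r] = -0.2500, γ^t·E[r] = -0.250000, running G = -0.250000
t=1: π = [0.1736, 0.1528, 0.2292, 0.1458, 0.1389, 0.1597], E[r] = 0.6806, γ^t·E[r] = 0.612500, running G = 0.362500
t=2: π = [0.1829, 0.1343, 0.1985, 0.1557, 0.1221, 0.2066], E[r] = 0.4757, γ^t·E[r] = 0.385313, running G = 0.747813
t=3: π = [0.1827, 0.1329, 0.1997, 0.1547, 0.1199, 0.2100], E[r] = 0.4783, γ^t·E[r] = 0.348645, running G = 1.096457
t=4: π = [0.1828, 0.1325, 0.1992, 0.1549, 0.1196, 0.2110], E[r] = 0.4747, γ^t·E[r] = 0.311420, running G = 1.407877
t=5: π = [0.1828, 0.1325, 0.1992, 0.1548, 0.1196, 0.2111], E[r] = 0.4745, γ^t·E[r] = 0.280203, running G = 1.688080
t=6: π = [0.1828, 0.1325, 0.1992, 0.1548, 0.1196, 0.2111], E[r] = 0.4745, γ^t·E[r] = 0.252147, running G = 1.940227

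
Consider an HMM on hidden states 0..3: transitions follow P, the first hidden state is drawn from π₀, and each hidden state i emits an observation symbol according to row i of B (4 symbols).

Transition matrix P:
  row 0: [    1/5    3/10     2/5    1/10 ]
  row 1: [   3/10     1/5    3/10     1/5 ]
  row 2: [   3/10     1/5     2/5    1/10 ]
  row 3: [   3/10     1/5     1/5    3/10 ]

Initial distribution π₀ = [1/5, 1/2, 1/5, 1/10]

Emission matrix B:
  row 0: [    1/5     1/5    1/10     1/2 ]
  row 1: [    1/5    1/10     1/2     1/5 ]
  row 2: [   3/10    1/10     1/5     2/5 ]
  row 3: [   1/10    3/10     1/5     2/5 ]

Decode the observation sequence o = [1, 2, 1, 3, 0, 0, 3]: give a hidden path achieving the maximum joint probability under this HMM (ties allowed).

t=0: δ = [4.000e-02, 5.000e-02, 2.000e-02, 3.000e-02]  (obs o_0=1)
t=1: δ = [1.500e-03, 6.000e-03, 3.200e-03, 2.000e-03]  ψ = [1, 0, 0, 1]  (obs o_1=2)
t=2: δ = [3.600e-04, 1.200e-04, 1.800e-04, 3.600e-04]  ψ = [1, 1, 1, 1]  (obs o_2=1)
t=3: δ = [5.400e-05, 2.160e-05, 5.760e-05, 4.320e-05]  ψ = [3, 0, 0, 3]  (obs o_3=3)
t=4: δ = [3.456e-06, 3.240e-06, 6.912e-06, 1.296e-06]  ψ = [2, 0, 2, 3]  (obs o_4=0)
t=5: δ = [4.147e-07, 2.765e-07, 8.294e-07, 6.912e-08]  ψ = [2, 2, 2, 2]  (obs o_5=0)
t=6: δ = [1.244e-07, 3.318e-08, 1.327e-07, 3.318e-08]  ψ = [2, 2, 2, 2]  (obs o_6=3)
backtrack: best end state = 2; path = [0, 1, 0, 2, 2, 2, 2]

path = [0, 1, 0, 2, 2, 2, 2]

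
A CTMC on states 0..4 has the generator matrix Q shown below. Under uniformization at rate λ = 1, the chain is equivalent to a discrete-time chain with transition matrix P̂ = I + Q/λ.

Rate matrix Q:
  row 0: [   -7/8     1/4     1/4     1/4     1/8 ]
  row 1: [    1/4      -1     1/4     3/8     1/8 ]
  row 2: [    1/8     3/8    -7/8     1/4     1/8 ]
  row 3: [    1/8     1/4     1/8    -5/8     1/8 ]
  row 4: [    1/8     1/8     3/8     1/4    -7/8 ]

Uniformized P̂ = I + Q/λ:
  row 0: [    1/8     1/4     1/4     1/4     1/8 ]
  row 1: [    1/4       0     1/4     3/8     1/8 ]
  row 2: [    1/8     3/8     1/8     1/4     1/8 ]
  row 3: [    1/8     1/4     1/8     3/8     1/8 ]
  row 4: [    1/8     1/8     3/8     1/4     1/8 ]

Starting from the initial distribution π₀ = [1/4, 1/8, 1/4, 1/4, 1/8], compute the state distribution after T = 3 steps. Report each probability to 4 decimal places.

t=0: π = [0.2500, 0.1250, 0.2500, 0.2500, 0.1250]
t=1: π = [0.1406, 0.2344, 0.2031, 0.2969, 0.1250]
t=2: π = [0.1543, 0.2012, 0.2031, 0.3164, 0.1250]
t=3: π = [0.1501, 0.2095, 0.2007, 0.3147, 0.1250]

π = [0.1501, 0.2095, 0.2007, 0.3147, 0.1250]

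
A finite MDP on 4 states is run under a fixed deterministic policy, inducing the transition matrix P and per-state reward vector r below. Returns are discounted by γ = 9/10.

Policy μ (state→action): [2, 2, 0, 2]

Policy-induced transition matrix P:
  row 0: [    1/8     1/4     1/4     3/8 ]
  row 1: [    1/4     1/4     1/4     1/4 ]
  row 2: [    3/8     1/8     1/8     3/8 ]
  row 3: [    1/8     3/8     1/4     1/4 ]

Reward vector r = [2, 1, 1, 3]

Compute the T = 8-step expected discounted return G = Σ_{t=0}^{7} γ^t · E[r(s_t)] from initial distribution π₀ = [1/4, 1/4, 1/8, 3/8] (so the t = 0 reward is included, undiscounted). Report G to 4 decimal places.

t=0: π = [0.2500, 0.2500, 0.1250, 0.3750], E[r] = 2.0000, γ^t·E[r] = 2.000000, running G = 2.000000
t=1: π = [0.1875, 0.2813, 0.2344, 0.2969], E[r] = 1.7813, γ^t·E[r] = 1.603125, running G = 3.603125
t=2: π = [0.2188, 0.2578, 0.2207, 0.3027], E[r] = 1.8242, γ^t·E[r] = 1.477617, running G = 5.080742
t=3: π = [0.2124, 0.2603, 0.2224, 0.3049], E[r] = 1.8223, γ^t·E[r] = 1.328432, running G = 6.409174
t=4: π = [0.2131, 0.2603, 0.2222, 0.3044], E[r] = 1.8218, γ^t·E[r] = 1.195308, running G = 7.604482
t=5: π = [0.2131, 0.2603, 0.2222, 0.3044], E[r] = 1.8219, γ^t·E[r] = 1.075827, running G = 8.680309
t=6: π = [0.2131, 0.2603, 0.2222, 0.3044], E[r] = 1.8219, γ^t·E[r] = 0.968242, running G = 9.648551
t=7: π = [0.2131, 0.2603, 0.2222, 0.3044], E[r] = 1.8219, γ^t·E[r] = 0.871418, running G = 10.519969

G = 10.5200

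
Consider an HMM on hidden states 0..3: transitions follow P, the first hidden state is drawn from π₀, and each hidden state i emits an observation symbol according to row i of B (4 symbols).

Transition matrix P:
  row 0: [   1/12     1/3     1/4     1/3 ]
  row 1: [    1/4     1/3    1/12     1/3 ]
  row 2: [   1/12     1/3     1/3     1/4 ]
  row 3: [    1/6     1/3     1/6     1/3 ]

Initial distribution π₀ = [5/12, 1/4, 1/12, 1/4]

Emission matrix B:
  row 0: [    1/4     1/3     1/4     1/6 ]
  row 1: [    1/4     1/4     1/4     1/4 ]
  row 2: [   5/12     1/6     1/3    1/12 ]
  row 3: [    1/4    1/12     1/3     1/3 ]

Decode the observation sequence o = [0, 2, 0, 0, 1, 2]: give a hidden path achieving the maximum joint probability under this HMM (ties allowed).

t=0: δ = [1.042e-01, 6.250e-02, 3.472e-02, 6.250e-02]  (obs o_0=0)
t=1: δ = [3.906e-03, 8.681e-03, 8.681e-03, 1.157e-02]  ψ = [1, 0, 0, 0]  (obs o_1=2)
t=2: δ = [5.425e-04, 9.645e-04, 1.206e-03, 9.645e-04]  ψ = [1, 3, 2, 3]  (obs o_2=0)
t=3: δ = [6.028e-05, 1.005e-04, 1.674e-04, 8.038e-05]  ψ = [1, 2, 2, 1]  (obs o_3=0)
t=4: δ = [8.372e-06, 1.395e-05, 9.303e-06, 3.489e-06]  ψ = [1, 2, 2, 2]  (obs o_4=1)
t=5: δ = [8.721e-07, 1.163e-06, 1.034e-06, 1.550e-06]  ψ = [1, 1, 2, 1]  (obs o_5=2)
backtrack: best end state = 3; path = [0, 2, 2, 2, 1, 3]

path = [0, 2, 2, 2, 1, 3]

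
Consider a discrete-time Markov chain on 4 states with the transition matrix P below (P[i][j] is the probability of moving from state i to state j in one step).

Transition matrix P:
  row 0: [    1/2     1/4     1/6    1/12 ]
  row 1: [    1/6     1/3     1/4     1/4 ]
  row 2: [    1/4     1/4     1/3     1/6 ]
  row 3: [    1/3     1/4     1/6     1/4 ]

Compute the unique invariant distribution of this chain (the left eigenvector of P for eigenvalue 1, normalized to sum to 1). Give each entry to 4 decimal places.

Balance equations π_j = Σ_i π_i·P[i][j]:
  π_0 = 1/2·π_0 + 1/6·π_1 + 1/4·π_2 + 1/3·π_3
  π_1 = 1/4·π_0 + 1/3·π_1 + 1/4·π_2 + 1/4·π_3
  π_2 = 1/6·π_0 + 1/4·π_1 + 1/3·π_2 + 1/6·π_3
  normalize: π_0 + π_1 + π_2 + π_3 = 1
Solving the linear system gives exactly π = [71/220, 3/11, 5/22, 39/220].

π = [0.3227, 0.2727, 0.2273, 0.1773]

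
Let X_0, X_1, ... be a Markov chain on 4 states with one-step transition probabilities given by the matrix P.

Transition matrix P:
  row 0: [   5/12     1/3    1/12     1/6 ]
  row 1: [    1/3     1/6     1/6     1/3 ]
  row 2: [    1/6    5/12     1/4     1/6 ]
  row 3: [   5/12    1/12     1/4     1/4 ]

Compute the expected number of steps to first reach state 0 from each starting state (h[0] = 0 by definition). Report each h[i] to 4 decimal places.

First-step conditioning: h[0] = 0; for i ≠ 0, h[i] = 1 + Σ_k P[i][k]·h[k].
  h[1] = 1 + 1/6·h[1] + 1/6·h[2] + 1/3·h[3]
  h[2] = 1 + 5/12·h[1] + 1/4·h[2] + 1/6·h[3]
  h[3] = 1 + 1/12·h[1] + 1/4·h[2] + 1/4·h[3]
Solving the 3×3 linear system over states ≠ 0 gives exactly h = [0, 87/28, 519/140, 102/35] (h[0] = 0 is the target).

h = [0.0000, 3.1071, 3.7071, 2.9143]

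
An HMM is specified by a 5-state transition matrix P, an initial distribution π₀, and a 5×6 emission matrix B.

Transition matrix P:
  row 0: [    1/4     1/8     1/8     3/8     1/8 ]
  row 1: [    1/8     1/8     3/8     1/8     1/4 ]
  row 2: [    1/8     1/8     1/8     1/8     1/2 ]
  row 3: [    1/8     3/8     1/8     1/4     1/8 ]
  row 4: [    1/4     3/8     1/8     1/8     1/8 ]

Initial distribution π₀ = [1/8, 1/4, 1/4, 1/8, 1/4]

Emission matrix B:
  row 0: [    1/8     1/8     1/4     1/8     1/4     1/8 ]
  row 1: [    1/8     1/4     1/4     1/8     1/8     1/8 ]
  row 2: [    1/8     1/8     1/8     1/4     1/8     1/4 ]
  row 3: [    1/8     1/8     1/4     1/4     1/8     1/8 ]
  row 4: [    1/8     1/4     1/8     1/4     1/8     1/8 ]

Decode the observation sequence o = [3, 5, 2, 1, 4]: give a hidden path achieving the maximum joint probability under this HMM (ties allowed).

path = [2, 4, 1, 4, 0]

t=0: δ = [1.562e-02, 3.125e-02, 6.250e-02, 3.125e-02, 6.250e-02]  (obs o_0=3)
t=1: δ = [1.953e-03, 2.930e-03, 2.930e-03, 9.766e-04, 3.906e-03]  ψ = [4, 4, 1, 2, 2]  (obs o_1=5)
t=2: δ = [2.441e-04, 3.662e-04, 1.373e-04, 1.831e-04, 1.831e-04]  ψ = [4, 4, 1, 0, 2]  (obs o_2=2)
t=3: δ = [7.629e-06, 1.717e-05, 1.717e-05, 1.144e-05, 2.289e-05]  ψ = [0, 3, 1, 0, 1]  (obs o_3=1)
t=4: δ = [1.431e-06, 1.073e-06, 8.047e-07, 3.576e-07, 1.073e-06]  ψ = [4, 4, 1, 0, 2]  (obs o_4=4)
backtrack: best end state = 0; path = [2, 4, 1, 4, 0]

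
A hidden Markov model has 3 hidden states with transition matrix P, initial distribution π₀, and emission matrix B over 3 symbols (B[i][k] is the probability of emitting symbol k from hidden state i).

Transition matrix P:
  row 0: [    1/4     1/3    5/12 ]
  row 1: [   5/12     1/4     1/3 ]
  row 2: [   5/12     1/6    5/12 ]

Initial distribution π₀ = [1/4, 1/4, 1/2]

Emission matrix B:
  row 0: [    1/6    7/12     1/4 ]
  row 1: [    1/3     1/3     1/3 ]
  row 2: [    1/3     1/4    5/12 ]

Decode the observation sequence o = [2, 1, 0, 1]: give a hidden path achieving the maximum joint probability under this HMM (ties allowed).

t=0: δ = [6.250e-02, 8.333e-02, 2.083e-01]  (obs o_0=2)
t=1: δ = [5.064e-02, 1.157e-02, 2.170e-02]  ψ = [2, 2, 2]  (obs o_1=1)
t=2: δ = [2.110e-03, 5.626e-03, 7.033e-03]  ψ = [0, 0, 0]  (obs o_2=0)
t=3: δ = [1.709e-03, 4.689e-04, 7.326e-04]  ψ = [2, 1, 2]  (obs o_3=1)
backtrack: best end state = 0; path = [2, 0, 2, 0]

path = [2, 0, 2, 0]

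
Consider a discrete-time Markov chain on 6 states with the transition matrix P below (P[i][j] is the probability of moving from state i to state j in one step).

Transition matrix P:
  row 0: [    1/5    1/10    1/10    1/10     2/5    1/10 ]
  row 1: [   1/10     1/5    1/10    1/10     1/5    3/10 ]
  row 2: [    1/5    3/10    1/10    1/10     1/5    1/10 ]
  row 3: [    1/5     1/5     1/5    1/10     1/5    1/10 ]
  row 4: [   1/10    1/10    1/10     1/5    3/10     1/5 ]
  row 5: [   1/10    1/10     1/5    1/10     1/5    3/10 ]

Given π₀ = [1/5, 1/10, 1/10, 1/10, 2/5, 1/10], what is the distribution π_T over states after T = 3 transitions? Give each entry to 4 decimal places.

t=0: π = [0.2000, 0.1000, 0.1000, 0.1000, 0.4000, 0.1000]
t=1: π = [0.1400, 0.1400, 0.1200, 0.1400, 0.2800, 0.1800]
t=2: π = [0.1400, 0.1520, 0.1320, 0.1280, 0.2560, 0.1920]
t=3: π = [0.1400, 0.1544, 0.1320, 0.1256, 0.2536, 0.1944]

π = [0.1400, 0.1544, 0.1320, 0.1256, 0.2536, 0.1944]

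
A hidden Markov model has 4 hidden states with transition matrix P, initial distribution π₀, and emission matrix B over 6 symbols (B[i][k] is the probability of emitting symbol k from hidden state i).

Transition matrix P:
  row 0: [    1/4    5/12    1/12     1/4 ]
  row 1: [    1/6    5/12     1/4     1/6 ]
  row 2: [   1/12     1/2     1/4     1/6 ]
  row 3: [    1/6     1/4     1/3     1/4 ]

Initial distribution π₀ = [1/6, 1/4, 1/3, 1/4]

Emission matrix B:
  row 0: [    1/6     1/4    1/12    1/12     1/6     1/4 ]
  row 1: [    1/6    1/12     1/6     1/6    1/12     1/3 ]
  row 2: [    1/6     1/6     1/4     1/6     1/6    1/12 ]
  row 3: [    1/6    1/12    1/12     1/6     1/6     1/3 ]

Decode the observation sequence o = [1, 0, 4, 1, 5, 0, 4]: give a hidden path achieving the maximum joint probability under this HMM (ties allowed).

path = [2, 1, 2, 2, 1, 1, 2]

t=0: δ = [4.167e-02, 2.083e-02, 5.556e-02, 2.083e-02]  (obs o_0=1)
t=1: δ = [1.736e-03, 4.630e-03, 2.315e-03, 1.736e-03]  ψ = [0, 2, 2, 0]  (obs o_1=0)
t=2: δ = [1.286e-04, 1.608e-04, 1.929e-04, 1.286e-04]  ψ = [1, 1, 1, 1]  (obs o_2=4)
t=3: δ = [8.038e-06, 8.038e-06, 8.038e-06, 2.679e-06]  ψ = [0, 2, 2, 0]  (obs o_3=1)
t=4: δ = [5.023e-07, 1.340e-06, 1.674e-07, 6.698e-07]  ψ = [0, 2, 1, 0]  (obs o_4=5)
t=5: δ = [3.721e-08, 9.303e-08, 5.582e-08, 3.721e-08]  ψ = [1, 1, 1, 1]  (obs o_5=0)
t=6: δ = [2.584e-09, 3.230e-09, 3.876e-09, 2.584e-09]  ψ = [1, 1, 1, 1]  (obs o_6=4)
backtrack: best end state = 2; path = [2, 1, 2, 2, 1, 1, 2]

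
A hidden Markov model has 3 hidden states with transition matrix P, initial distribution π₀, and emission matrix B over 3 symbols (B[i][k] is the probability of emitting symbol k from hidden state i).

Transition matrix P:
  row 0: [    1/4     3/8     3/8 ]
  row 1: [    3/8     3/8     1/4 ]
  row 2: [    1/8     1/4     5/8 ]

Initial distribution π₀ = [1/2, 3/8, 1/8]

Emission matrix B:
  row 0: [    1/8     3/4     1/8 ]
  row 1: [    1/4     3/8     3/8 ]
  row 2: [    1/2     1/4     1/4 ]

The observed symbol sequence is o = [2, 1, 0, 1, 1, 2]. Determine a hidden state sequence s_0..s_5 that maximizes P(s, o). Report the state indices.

path = [1, 0, 2, 2, 2, 2]

t=0: δ = [6.250e-02, 1.406e-01, 3.125e-02]  (obs o_0=2)
t=1: δ = [3.955e-02, 1.978e-02, 8.789e-03]  ψ = [1, 1, 1]  (obs o_1=1)
t=2: δ = [1.236e-03, 3.708e-03, 7.416e-03]  ψ = [0, 0, 0]  (obs o_2=0)
t=3: δ = [1.043e-03, 6.952e-04, 1.159e-03]  ψ = [1, 2, 2]  (obs o_3=1)
t=4: δ = [1.955e-04, 1.466e-04, 1.810e-04]  ψ = [0, 0, 2]  (obs o_4=1)
t=5: δ = [6.874e-06, 2.750e-05, 2.829e-05]  ψ = [1, 0, 2]  (obs o_5=2)
backtrack: best end state = 2; path = [1, 0, 2, 2, 2, 2]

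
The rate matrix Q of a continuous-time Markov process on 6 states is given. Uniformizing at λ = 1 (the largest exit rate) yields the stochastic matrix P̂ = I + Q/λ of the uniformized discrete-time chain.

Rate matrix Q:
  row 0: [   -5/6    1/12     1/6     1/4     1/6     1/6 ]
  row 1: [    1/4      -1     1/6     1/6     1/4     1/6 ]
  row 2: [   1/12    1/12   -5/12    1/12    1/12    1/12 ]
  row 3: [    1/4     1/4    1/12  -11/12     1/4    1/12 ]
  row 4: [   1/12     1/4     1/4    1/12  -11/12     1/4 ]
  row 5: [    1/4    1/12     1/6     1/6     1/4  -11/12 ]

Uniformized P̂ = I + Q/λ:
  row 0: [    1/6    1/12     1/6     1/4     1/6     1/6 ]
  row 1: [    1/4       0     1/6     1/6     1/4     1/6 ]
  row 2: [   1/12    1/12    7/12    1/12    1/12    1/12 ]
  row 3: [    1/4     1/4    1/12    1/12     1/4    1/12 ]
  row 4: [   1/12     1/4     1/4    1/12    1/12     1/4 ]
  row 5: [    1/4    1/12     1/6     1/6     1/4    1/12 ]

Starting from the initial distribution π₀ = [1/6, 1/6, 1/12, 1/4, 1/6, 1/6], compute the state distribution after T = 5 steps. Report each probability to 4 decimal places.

π = [0.1620, 0.1223, 0.2874, 0.1320, 0.1620, 0.1343]

t=0: π = [0.1667, 0.1667, 0.0833, 0.2500, 0.1667, 0.1667]
t=1: π = [0.1944, 0.1389, 0.1944, 0.1389, 0.1944, 0.1389]
t=2: π = [0.1690, 0.1273, 0.2523, 0.1389, 0.1690, 0.1435]
t=3: π = [0.1657, 0.1240, 0.2743, 0.1341, 0.1657, 0.1362]
t=4: π = [0.1629, 0.1230, 0.2836, 0.1326, 0.1629, 0.1351]
t=5: π = [0.1620, 0.1223, 0.2874, 0.1320, 0.1620, 0.1343]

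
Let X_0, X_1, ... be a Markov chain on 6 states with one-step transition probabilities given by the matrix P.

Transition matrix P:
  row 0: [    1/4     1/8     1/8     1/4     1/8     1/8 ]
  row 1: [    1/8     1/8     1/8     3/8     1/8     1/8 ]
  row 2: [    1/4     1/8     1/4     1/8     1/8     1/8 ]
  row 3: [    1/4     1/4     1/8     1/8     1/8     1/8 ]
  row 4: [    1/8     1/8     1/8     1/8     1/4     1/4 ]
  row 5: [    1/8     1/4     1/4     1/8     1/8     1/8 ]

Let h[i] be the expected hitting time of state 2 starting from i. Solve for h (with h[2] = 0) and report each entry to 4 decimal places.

h = [7.0000, 7.0000, 0.0000, 7.0000, 6.8750, 6.1250]

First-step conditioning: h[2] = 0; for i ≠ 2, h[i] = 1 + Σ_k P[i][k]·h[k].
  h[0] = 1 + 1/4·h[0] + 1/8·h[1] + 1/4·h[3] + 1/8·h[4] + 1/8·h[5]
  h[1] = 1 + 1/8·h[0] + 1/8·h[1] + 3/8·h[3] + 1/8·h[4] + 1/8·h[5]
  h[3] = 1 + 1/4·h[0] + 1/4·h[1] + 1/8·h[3] + 1/8·h[4] + 1/8·h[5]
  h[4] = 1 + 1/8·h[0] + 1/8·h[1] + 1/8·h[3] + 1/4·h[4] + 1/4·h[5]
  h[5] = 1 + 1/8·h[0] + 1/4·h[1] + 1/8·h[3] + 1/8·h[4] + 1/8·h[5]
Solving the 5×5 linear system over states ≠ 2 gives exactly h = [7, 7, 0, 7, 55/8, 49/8] (h[2] = 0 is the target).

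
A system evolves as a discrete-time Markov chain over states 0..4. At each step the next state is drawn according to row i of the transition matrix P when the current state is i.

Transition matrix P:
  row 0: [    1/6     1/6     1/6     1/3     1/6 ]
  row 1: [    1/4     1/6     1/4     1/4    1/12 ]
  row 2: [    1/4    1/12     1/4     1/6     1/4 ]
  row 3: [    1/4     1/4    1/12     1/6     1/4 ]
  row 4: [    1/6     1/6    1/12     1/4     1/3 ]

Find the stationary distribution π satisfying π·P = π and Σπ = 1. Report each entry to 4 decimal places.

π = [0.2137, 0.1733, 0.1560, 0.2352, 0.2218]

Balance equations π_j = Σ_i π_i·P[i][j]:
  π_0 = 1/6·π_0 + 1/4·π_1 + 1/4·π_2 + 1/4·π_3 + 1/6·π_4
  π_1 = 1/6·π_0 + 1/6·π_1 + 1/12·π_2 + 1/4·π_3 + 1/6·π_4
  π_2 = 1/6·π_0 + 1/4·π_1 + 1/4·π_2 + 1/12·π_3 + 1/12·π_4
  π_3 = 1/3·π_0 + 1/4·π_1 + 1/6·π_2 + 1/6·π_3 + 1/4·π_4
  normalize: π_0 + π_1 + π_2 + π_3 + π_4 = 1
Solving the linear system gives exactly π = [502/2349, 407/2349, 733/4698, 1105/4698, 521/2349].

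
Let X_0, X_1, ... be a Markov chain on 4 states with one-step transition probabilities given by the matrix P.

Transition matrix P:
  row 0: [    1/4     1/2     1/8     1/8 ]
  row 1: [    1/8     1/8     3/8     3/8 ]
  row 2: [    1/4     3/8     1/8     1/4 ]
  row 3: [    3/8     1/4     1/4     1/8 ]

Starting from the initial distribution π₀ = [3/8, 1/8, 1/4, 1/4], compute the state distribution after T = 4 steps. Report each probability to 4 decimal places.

t=0: π = [0.3750, 0.1250, 0.2500, 0.2500]
t=1: π = [0.2656, 0.3594, 0.1875, 0.1875]
t=2: π = [0.2285, 0.2949, 0.2383, 0.2383]
t=3: π = [0.2429, 0.3000, 0.2285, 0.2285]
t=4: π = [0.2411, 0.3018, 0.2286, 0.2286]

π = [0.2411, 0.3018, 0.2286, 0.2286]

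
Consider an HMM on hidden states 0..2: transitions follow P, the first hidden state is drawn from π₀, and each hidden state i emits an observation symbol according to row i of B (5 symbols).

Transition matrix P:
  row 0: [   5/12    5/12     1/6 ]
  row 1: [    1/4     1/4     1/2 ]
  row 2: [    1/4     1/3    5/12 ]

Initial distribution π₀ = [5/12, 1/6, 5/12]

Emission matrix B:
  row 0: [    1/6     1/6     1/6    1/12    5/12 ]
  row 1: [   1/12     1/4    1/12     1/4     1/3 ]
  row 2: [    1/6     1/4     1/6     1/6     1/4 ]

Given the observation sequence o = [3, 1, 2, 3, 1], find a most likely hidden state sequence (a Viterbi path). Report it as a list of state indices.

path = [2, 2, 2, 1, 2]

t=0: δ = [3.472e-02, 4.167e-02, 6.944e-02]  (obs o_0=3)
t=1: δ = [2.894e-03, 5.787e-03, 7.234e-03]  ψ = [2, 2, 2]  (obs o_1=1)
t=2: δ = [3.014e-04, 2.009e-04, 5.023e-04]  ψ = [2, 2, 2]  (obs o_2=2)
t=3: δ = [1.047e-05, 4.186e-05, 3.489e-05]  ψ = [0, 2, 2]  (obs o_3=3)
t=4: δ = [1.744e-06, 2.907e-06, 5.233e-06]  ψ = [1, 2, 1]  (obs o_4=1)
backtrack: best end state = 2; path = [2, 2, 2, 1, 2]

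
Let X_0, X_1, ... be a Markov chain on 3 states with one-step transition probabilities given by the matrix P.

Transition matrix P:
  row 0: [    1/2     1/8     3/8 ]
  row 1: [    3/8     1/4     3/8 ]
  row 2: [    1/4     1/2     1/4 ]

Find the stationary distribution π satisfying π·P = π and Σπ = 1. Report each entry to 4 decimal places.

π = [0.3810, 0.2857, 0.3333]

Balance equations π_j = Σ_i π_i·P[i][j]:
  π_0 = 1/2·π_0 + 3/8·π_1 + 1/4·π_2
  π_1 = 1/8·π_0 + 1/4·π_1 + 1/2·π_2
  normalize: π_0 + π_1 + π_2 = 1
Solving the linear system gives exactly π = [8/21, 2/7, 1/3].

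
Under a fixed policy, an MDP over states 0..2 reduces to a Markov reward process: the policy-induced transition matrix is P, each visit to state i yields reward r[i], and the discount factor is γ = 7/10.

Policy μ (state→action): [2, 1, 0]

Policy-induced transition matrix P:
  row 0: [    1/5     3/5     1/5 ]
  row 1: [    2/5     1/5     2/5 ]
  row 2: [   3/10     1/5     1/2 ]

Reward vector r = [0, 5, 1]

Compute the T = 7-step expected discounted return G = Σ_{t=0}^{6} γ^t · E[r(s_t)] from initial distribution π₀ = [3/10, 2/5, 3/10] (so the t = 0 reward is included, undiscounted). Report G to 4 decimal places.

G = 6.3773

t=0: π = [0.3000, 0.4000, 0.3000], E[r] = 2.3000, γ^t·E[r] = 2.300000, running G = 2.300000
t=1: π = [0.3100, 0.3200, 0.3700], E[r] = 1.9700, γ^t·E[r] = 1.379000, running G = 3.679000
t=2: π = [0.3010, 0.3240, 0.3750], E[r] = 1.9950, γ^t·E[r] = 0.977550, running G = 4.656550
t=3: π = [0.3023, 0.3204, 0.3773], E[r] = 1.9793, γ^t·E[r] = 0.678900, running G = 5.335450
t=4: π = [0.3018, 0.3209, 0.3773], E[r] = 1.9819, γ^t·E[r] = 0.475847, running G = 5.811297
t=5: π = [0.3019, 0.3207, 0.3774], E[r] = 1.9810, γ^t·E[r] = 0.332944, running G = 6.144241
t=6: π = [0.3019, 0.3208, 0.3774], E[r] = 1.9812, γ^t·E[r] = 0.233083, running G = 6.377324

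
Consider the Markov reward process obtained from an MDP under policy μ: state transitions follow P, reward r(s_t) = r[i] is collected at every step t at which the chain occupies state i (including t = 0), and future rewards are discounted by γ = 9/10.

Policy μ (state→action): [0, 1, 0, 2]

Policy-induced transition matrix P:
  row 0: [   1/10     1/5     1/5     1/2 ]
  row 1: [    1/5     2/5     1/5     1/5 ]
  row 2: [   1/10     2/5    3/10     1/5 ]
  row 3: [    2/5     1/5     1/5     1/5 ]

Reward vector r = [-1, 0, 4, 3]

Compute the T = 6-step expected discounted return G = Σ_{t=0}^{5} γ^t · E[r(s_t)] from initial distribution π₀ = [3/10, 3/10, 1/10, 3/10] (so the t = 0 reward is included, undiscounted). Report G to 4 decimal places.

t=0: π = [0.3000, 0.3000, 0.1000, 0.3000], E[r] = 1.0000, γ^t·E[r] = 1.000000, running G = 1.000000
t=1: π = [0.2200, 0.2800, 0.2100, 0.2900], E[r] = 1.4900, γ^t·E[r] = 1.341000, running G = 2.341000
t=2: π = [0.2150, 0.2980, 0.2210, 0.2660], E[r] = 1.4670, γ^t·E[r] = 1.188270, running G = 3.529270
t=3: π = [0.2096, 0.3038, 0.2221, 0.2645], E[r] = 1.4723, γ^t·E[r] = 1.073307, running G = 4.602577
t=4: π = [0.2097, 0.3052, 0.2222, 0.2629], E[r] = 1.4678, γ^t·E[r] = 0.962991, running G = 5.565567
t=5: π = [0.2094, 0.3055, 0.2222, 0.2629], E[r] = 1.4683, γ^t·E[r] = 0.866992, running G = 6.432560

G = 6.4326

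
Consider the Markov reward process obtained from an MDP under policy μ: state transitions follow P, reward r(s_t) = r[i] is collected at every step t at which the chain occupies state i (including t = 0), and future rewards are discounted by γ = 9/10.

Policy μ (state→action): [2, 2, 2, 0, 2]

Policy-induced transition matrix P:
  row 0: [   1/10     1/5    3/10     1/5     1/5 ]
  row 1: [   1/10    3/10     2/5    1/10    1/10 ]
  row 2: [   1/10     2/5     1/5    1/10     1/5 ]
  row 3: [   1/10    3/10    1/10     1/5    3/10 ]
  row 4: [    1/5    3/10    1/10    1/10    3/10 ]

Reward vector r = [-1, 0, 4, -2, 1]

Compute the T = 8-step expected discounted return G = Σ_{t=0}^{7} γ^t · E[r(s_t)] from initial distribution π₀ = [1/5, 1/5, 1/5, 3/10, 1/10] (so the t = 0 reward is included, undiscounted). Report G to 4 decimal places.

G = 3.7281

t=0: π = [0.2000, 0.2000, 0.2000, 0.3000, 0.1000], E[r] = 0.1000, γ^t·E[r] = 0.100000, running G = 0.100000
t=1: π = [0.1100, 0.3000, 0.2200, 0.1500, 0.2200], E[r] = 0.6900, γ^t·E[r] = 0.621000, running G = 0.721000
t=2: π = [0.1220, 0.3110, 0.2340, 0.1260, 0.2070], E[r] = 0.7690, γ^t·E[r] = 0.622890, running G = 1.343890
t=3: π = [0.1207, 0.3112, 0.2411, 0.1248, 0.2022], E[r] = 0.7963, γ^t·E[r] = 0.580503, running G = 1.924393
t=4: π = [0.1202, 0.3120, 0.2416, 0.1246, 0.2016], E[r] = 0.7987, γ^t·E[r] = 0.524027, running G = 2.448420
t=5: π = [0.1202, 0.3121, 0.2418, 0.1245, 0.2014], E[r] = 0.7996, γ^t·E[r] = 0.472135, running G = 2.920555
t=6: π = [0.1201, 0.3122, 0.2419, 0.1245, 0.2014], E[r] = 0.7997, γ^t·E[r] = 0.425008, running G = 3.345563
t=7: π = [0.1201, 0.3122, 0.2419, 0.1245, 0.2014], E[r] = 0.7998, γ^t·E[r] = 0.382524, running G = 3.728087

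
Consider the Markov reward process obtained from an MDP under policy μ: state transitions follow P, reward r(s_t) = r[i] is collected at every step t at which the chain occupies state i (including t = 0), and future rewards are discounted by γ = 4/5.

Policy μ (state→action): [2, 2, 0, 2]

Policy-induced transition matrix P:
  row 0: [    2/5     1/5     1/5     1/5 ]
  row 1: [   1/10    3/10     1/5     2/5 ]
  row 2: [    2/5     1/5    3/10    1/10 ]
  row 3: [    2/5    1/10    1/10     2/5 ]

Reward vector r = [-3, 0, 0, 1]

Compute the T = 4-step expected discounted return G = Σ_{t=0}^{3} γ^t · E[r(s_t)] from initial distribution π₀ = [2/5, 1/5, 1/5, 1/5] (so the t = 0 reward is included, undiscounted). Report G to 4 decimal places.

t=0: π = [0.4000, 0.2000, 0.2000, 0.2000], E[r] = -1.0000, γ^t·E[r] = -1.000000, running G = -1.000000
t=1: π = [0.3400, 0.2000, 0.2000, 0.2600], E[r] = -0.7600, γ^t·E[r] = -0.608000, running G = -1.608000
t=2: π = [0.3400, 0.1940, 0.1940, 0.2720], E[r] = -0.7480, γ^t·E[r] = -0.478720, running G = -2.086720
t=3: π = [0.3418, 0.1922, 0.1922, 0.2738], E[r] = -0.7516, γ^t·E[r] = -0.384819, running G = -2.471539

G = -2.4715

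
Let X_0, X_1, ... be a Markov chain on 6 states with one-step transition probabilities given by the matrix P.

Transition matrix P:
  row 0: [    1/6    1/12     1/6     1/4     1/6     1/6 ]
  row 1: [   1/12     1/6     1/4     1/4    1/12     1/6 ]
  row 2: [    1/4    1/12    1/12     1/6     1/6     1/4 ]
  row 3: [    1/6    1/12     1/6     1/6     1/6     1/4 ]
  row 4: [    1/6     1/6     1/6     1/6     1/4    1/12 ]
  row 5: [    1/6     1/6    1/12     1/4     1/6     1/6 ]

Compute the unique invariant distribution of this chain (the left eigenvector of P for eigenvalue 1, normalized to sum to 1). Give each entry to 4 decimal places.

Balance equations π_j = Σ_i π_i·P[i][j]:
  π_0 = 1/6·π_0 + 1/12·π_1 + 1/4·π_2 + 1/6·π_3 + 1/6·π_4 + 1/6·π_5
  π_1 = 1/12·π_0 + 1/6·π_1 + 1/12·π_2 + 1/12·π_3 + 1/6·π_4 + 1/6·π_5
  π_2 = 1/6·π_0 + 1/4·π_1 + 1/12·π_2 + 1/6·π_3 + 1/6·π_4 + 1/12·π_5
  π_3 = 1/4·π_0 + 1/4·π_1 + 1/6·π_2 + 1/6·π_3 + 1/6·π_4 + 1/4·π_5
  π_4 = 1/6·π_0 + 1/12·π_1 + 1/6·π_2 + 1/6·π_3 + 1/4·π_4 + 1/6·π_5
  normalize: π_0 + π_1 + π_2 + π_3 + π_4 + π_5 = 1
Solving the linear system gives exactly π = [41973/248566, 30567/248566, 1003/6718, 25622/124283, 42415/248566, 22628/124283].

π = [0.1689, 0.1230, 0.1493, 0.2062, 0.1706, 0.1821]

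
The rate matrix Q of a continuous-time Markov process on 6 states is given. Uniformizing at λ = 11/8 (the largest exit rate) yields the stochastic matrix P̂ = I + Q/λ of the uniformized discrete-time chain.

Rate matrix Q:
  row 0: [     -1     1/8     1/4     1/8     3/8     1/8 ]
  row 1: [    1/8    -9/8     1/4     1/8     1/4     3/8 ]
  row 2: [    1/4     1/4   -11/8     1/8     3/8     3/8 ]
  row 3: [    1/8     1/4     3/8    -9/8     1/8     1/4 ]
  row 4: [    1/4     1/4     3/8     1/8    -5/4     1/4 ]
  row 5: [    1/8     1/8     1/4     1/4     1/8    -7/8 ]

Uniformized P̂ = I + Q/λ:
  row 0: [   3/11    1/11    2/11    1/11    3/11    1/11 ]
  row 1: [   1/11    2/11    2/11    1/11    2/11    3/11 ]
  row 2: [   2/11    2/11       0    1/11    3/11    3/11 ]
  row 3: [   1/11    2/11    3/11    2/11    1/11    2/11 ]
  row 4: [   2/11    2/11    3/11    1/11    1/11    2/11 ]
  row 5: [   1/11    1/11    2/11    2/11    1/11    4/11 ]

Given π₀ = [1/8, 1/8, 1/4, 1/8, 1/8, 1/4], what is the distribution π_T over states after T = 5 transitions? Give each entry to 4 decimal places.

t=0: π = [0.1250, 0.1250, 0.2500, 0.1250, 0.1250, 0.2500]
t=1: π = [0.1477, 0.1477, 0.1591, 0.1250, 0.1705, 0.2500]
t=2: π = [0.1477, 0.1457, 0.1798, 0.1250, 0.1601, 0.2417]
t=3: π = [0.1487, 0.1464, 0.1751, 0.1242, 0.1637, 0.2419]
t=4: π = [0.1487, 0.1463, 0.1762, 0.1242, 0.1631, 0.2415]
t=5: π = [0.1488, 0.1463, 0.1759, 0.1242, 0.1633, 0.2415]

π = [0.1488, 0.1463, 0.1759, 0.1242, 0.1633, 0.2415]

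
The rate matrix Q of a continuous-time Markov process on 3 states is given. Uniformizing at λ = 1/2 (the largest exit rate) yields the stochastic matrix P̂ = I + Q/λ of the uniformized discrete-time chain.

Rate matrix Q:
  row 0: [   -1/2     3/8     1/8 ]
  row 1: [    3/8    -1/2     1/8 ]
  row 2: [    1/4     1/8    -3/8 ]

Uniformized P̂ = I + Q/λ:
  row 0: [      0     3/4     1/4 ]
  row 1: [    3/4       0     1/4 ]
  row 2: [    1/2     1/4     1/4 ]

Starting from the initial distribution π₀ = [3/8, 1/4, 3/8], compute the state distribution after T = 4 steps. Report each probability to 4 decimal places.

π = [0.4004, 0.3496, 0.2500]

t=0: π = [0.3750, 0.2500, 0.3750]
t=1: π = [0.3750, 0.3750, 0.2500]
t=2: π = [0.4063, 0.3438, 0.2500]
t=3: π = [0.3828, 0.3672, 0.2500]
t=4: π = [0.4004, 0.3496, 0.2500]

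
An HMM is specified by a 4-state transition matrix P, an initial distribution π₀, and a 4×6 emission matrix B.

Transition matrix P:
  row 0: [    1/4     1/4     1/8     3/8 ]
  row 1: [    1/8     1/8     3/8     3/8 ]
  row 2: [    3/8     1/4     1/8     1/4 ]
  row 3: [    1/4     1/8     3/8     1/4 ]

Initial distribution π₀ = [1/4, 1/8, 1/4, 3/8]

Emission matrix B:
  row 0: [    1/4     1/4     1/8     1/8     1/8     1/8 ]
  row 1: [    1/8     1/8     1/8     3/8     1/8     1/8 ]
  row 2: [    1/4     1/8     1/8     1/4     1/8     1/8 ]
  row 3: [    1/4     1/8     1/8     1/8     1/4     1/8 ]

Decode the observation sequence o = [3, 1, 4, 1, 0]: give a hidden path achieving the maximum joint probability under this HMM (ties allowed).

path = [2, 0, 3, 0, 3]

t=0: δ = [3.125e-02, 4.688e-02, 6.250e-02, 4.688e-02]  (obs o_0=3)
t=1: δ = [5.859e-03, 1.953e-03, 2.197e-03, 2.197e-03]  ψ = [2, 2, 1, 1]  (obs o_1=1)
t=2: δ = [1.831e-04, 1.831e-04, 1.030e-04, 5.493e-04]  ψ = [0, 0, 3, 0]  (obs o_2=4)
t=3: δ = [3.433e-05, 8.583e-06, 2.575e-05, 1.717e-05]  ψ = [3, 3, 3, 3]  (obs o_3=1)
t=4: δ = [2.414e-06, 1.073e-06, 1.609e-06, 3.219e-06]  ψ = [2, 0, 3, 0]  (obs o_4=0)
backtrack: best end state = 3; path = [2, 0, 3, 0, 3]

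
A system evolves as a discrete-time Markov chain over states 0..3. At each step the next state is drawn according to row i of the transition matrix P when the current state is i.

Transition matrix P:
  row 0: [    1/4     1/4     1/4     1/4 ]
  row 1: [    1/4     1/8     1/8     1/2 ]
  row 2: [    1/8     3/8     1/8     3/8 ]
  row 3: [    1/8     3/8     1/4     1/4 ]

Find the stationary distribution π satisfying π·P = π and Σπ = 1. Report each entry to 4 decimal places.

Balance equations π_j = Σ_i π_i·P[i][j]:
  π_0 = 1/4·π_0 + 1/4·π_1 + 1/8·π_2 + 1/8·π_3
  π_1 = 1/4·π_0 + 1/8·π_1 + 3/8·π_2 + 3/8·π_3
  π_2 = 1/4·π_0 + 1/8·π_1 + 1/8·π_2 + 1/4·π_3
  normalize: π_0 + π_1 + π_2 + π_3 = 1
Solving the linear system gives exactly π = [13/71, 20/71, 122/639, 220/639].

π = [0.1831, 0.2817, 0.1909, 0.3443]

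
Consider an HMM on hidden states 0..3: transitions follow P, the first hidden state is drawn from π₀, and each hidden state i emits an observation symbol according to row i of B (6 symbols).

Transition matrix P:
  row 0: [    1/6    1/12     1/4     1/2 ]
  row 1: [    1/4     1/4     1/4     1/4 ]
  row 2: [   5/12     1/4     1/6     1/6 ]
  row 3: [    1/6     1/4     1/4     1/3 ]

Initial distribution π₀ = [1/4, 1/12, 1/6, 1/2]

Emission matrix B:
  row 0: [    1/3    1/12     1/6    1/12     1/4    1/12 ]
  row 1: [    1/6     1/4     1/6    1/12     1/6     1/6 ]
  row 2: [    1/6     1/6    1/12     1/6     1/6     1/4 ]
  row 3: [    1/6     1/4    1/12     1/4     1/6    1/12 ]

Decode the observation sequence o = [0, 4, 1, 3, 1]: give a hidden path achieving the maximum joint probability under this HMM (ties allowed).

t=0: δ = [8.333e-02, 1.389e-02, 2.778e-02, 8.333e-02]  (obs o_0=0)
t=1: δ = [3.472e-03, 3.472e-03, 3.472e-03, 6.944e-03]  ψ = [0, 3, 0, 0]  (obs o_1=4)
t=2: δ = [1.206e-04, 4.340e-04, 2.894e-04, 5.787e-04]  ψ = [2, 3, 3, 3]  (obs o_2=1)
t=3: δ = [1.005e-05, 1.206e-05, 2.411e-05, 4.823e-05]  ψ = [2, 3, 3, 3]  (obs o_3=3)
t=4: δ = [8.372e-07, 3.014e-06, 2.009e-06, 4.019e-06]  ψ = [2, 3, 3, 3]  (obs o_4=1)
backtrack: best end state = 3; path = [0, 3, 3, 3, 3]

path = [0, 3, 3, 3, 3]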